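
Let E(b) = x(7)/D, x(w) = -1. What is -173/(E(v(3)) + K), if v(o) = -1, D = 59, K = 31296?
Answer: -10207/1846463 ≈ -0.0055279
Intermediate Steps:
E(b) = -1/59
-173/(E(v(3)) + K) = -173/(-1/59 + 31296) = -173/1846463/59 = -173*59/1846463 = -10207/1846463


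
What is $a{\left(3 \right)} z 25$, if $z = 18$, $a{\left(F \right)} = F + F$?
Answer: $2700$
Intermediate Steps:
$a{\left(F \right)} = 2 F$
$a{\left(3 \right)} z 25 = 2 \cdot 3 \cdot 18 \cdot 25 = 6 \cdot 18 \cdot 25 = 108 \cdot 25 = 2700$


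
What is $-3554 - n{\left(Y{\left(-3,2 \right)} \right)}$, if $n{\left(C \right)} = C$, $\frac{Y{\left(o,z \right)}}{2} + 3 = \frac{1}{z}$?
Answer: $-3549$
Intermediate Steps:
$Y{\left(o,z \right)} = -6 + \frac{2}{z}$
$-3554 - n{\left(Y{\left(-3,2 \right)} \right)} = -3554 - \left(-6 + \frac{2}{2}\right) = -3554 - \left(-6 + 2 \cdot \frac{1}{2}\right) = -3554 - \left(-6 + 1\right) = -3554 - -5 = -3554 + 5 = -3549$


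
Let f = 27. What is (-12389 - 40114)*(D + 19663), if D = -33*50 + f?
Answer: -947154120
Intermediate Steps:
D = -1623 (D = -33*50 + 27 = -1650 + 27 = -1623)
(-12389 - 40114)*(D + 19663) = (-12389 - 40114)*(-1623 + 19663) = -52503*18040 = -947154120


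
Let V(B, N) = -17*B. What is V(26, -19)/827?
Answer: -442/827 ≈ -0.53446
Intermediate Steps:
V(26, -19)/827 = -17*26/827 = -442*1/827 = -442/827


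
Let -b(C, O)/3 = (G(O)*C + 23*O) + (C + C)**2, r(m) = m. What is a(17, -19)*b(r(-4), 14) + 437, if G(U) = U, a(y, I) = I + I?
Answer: 38057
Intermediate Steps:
a(y, I) = 2*I
b(C, O) = -69*O - 12*C**2 - 3*C*O (b(C, O) = -3*((O*C + 23*O) + (C + C)**2) = -3*((C*O + 23*O) + (2*C)**2) = -3*((23*O + C*O) + 4*C**2) = -3*(4*C**2 + 23*O + C*O) = -69*O - 12*C**2 - 3*C*O)
a(17, -19)*b(r(-4), 14) + 437 = (2*(-19))*(-69*14 - 12*(-4)**2 - 3*(-4)*14) + 437 = -38*(-966 - 12*16 + 168) + 437 = -38*(-966 - 192 + 168) + 437 = -38*(-990) + 437 = 37620 + 437 = 38057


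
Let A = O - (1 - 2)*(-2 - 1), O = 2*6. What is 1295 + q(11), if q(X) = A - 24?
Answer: 1280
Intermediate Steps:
O = 12
A = 9 (A = 12 - (1 - 2)*(-2 - 1) = 12 - (-1)*(-3) = 12 - 1*3 = 12 - 3 = 9)
q(X) = -15 (q(X) = 9 - 24 = -15)
1295 + q(11) = 1295 - 15 = 1280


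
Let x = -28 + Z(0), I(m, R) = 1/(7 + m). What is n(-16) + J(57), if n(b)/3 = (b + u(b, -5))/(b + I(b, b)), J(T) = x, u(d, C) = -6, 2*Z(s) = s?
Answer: -3466/145 ≈ -23.903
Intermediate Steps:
Z(s) = s/2
x = -28 (x = -28 + (½)*0 = -28 + 0 = -28)
J(T) = -28
n(b) = 3*(-6 + b)/(b + 1/(7 + b)) (n(b) = 3*((b - 6)/(b + 1/(7 + b))) = 3*((-6 + b)/(b + 1/(7 + b))) = 3*(-6 + b)/(b + 1/(7 + b)))
n(-16) + J(57) = 3*(-6 - 16)*(7 - 16)/(1 - 16*(7 - 16)) - 28 = 3*(-22)*(-9)/(1 - 16*(-9)) - 28 = 3*(-22)*(-9)/(1 + 144) - 28 = 3*(-22)*(-9)/145 - 28 = 3*(1/145)*(-22)*(-9) - 28 = 594/145 - 28 = -3466/145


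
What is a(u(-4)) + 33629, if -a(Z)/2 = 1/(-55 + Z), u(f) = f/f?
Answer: 907984/27 ≈ 33629.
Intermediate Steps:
u(f) = 1
a(Z) = -2/(-55 + Z)
a(u(-4)) + 33629 = -2/(-55 + 1) + 33629 = -2/(-54) + 33629 = -2*(-1/54) + 33629 = 1/27 + 33629 = 907984/27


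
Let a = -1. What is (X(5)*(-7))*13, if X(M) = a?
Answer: 91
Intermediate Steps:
X(M) = -1
(X(5)*(-7))*13 = -1*(-7)*13 = 7*13 = 91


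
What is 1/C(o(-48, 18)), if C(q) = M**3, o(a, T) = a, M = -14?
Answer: -1/2744 ≈ -0.00036443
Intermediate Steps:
C(q) = -2744 (C(q) = (-14)**3 = -2744)
1/C(o(-48, 18)) = 1/(-2744) = -1/2744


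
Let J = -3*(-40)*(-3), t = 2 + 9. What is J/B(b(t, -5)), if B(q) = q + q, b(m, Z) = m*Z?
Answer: 36/11 ≈ 3.2727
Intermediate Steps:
t = 11
J = -360 (J = 120*(-3) = -360)
b(m, Z) = Z*m
B(q) = 2*q
J/B(b(t, -5)) = -360/(2*(-5*11)) = -360/(2*(-55)) = -360/(-110) = -360*(-1/110) = 36/11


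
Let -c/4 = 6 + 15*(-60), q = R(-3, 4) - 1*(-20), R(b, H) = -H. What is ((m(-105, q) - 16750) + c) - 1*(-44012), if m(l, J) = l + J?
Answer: 30749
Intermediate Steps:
q = 16 (q = -1*4 - 1*(-20) = -4 + 20 = 16)
c = 3576 (c = -4*(6 + 15*(-60)) = -4*(6 - 900) = -4*(-894) = 3576)
m(l, J) = J + l
((m(-105, q) - 16750) + c) - 1*(-44012) = (((16 - 105) - 16750) + 3576) - 1*(-44012) = ((-89 - 16750) + 3576) + 44012 = (-16839 + 3576) + 44012 = -13263 + 44012 = 30749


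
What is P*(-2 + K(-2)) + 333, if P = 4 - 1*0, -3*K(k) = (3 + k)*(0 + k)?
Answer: 983/3 ≈ 327.67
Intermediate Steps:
K(k) = -k*(3 + k)/3 (K(k) = -(3 + k)*(0 + k)/3 = -(3 + k)*k/3 = -k*(3 + k)/3)
P = 4 (P = 4 + 0 = 4)
P*(-2 + K(-2)) + 333 = 4*(-2 - ⅓*(-2)*(3 - 2)) + 333 = 4*(-2 - ⅓*(-2)*1) + 333 = 4*(-2 + ⅔) + 333 = 4*(-4/3) + 333 = -16/3 + 333 = 983/3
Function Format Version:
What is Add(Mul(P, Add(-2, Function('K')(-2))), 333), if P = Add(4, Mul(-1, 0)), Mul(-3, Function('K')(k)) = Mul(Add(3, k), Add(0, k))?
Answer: Rational(983, 3) ≈ 327.67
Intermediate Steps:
Function('K')(k) = Mul(Rational(-1, 3), k, Add(3, k)) (Function('K')(k) = Mul(Rational(-1, 3), Mul(Add(3, k), Add(0, k))) = Mul(Rational(-1, 3), Mul(Add(3, k), k)) = Mul(Rational(-1, 3), Mul(k, Add(3, k))) = Mul(Rational(-1, 3), k, Add(3, k)))
P = 4 (P = Add(4, 0) = 4)
Add(Mul(P, Add(-2, Function('K')(-2))), 333) = Add(Mul(4, Add(-2, Mul(Rational(-1, 3), -2, Add(3, -2)))), 333) = Add(Mul(4, Add(-2, Mul(Rational(-1, 3), -2, 1))), 333) = Add(Mul(4, Add(-2, Rational(2, 3))), 333) = Add(Mul(4, Rational(-4, 3)), 333) = Add(Rational(-16, 3), 333) = Rational(983, 3)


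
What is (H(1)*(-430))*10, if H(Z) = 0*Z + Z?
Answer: -4300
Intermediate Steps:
H(Z) = Z (H(Z) = 0 + Z = Z)
(H(1)*(-430))*10 = (1*(-430))*10 = -430*10 = -4300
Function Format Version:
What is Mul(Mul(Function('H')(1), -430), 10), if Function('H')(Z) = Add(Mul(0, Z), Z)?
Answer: -4300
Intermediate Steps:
Function('H')(Z) = Z (Function('H')(Z) = Add(0, Z) = Z)
Mul(Mul(Function('H')(1), -430), 10) = Mul(Mul(1, -430), 10) = Mul(-430, 10) = -4300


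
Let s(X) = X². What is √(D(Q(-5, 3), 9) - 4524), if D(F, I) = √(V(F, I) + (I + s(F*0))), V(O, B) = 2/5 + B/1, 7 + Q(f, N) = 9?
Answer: √(-113100 + 10*√115)/5 ≈ 67.229*I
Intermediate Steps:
Q(f, N) = 2 (Q(f, N) = -7 + 9 = 2)
V(O, B) = ⅖ + B (V(O, B) = 2*(⅕) + B*1 = ⅖ + B)
D(F, I) = √(⅖ + 2*I) (D(F, I) = √((⅖ + I) + (I + (F*0)²)) = √((⅖ + I) + (I + 0²)) = √((⅖ + I) + (I + 0)) = √((⅖ + I) + I) = √(⅖ + 2*I))
√(D(Q(-5, 3), 9) - 4524) = √(√(10 + 50*9)/5 - 4524) = √(√(10 + 450)/5 - 4524) = √(√460/5 - 4524) = √((2*√115)/5 - 4524) = √(2*√115/5 - 4524) = √(-4524 + 2*√115/5)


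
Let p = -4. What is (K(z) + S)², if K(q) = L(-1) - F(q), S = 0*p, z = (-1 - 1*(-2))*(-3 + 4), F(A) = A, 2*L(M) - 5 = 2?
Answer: 25/4 ≈ 6.2500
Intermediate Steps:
L(M) = 7/2 (L(M) = 5/2 + (½)*2 = 5/2 + 1 = 7/2)
z = 1 (z = (-1 + 2)*1 = 1*1 = 1)
S = 0 (S = 0*(-4) = 0)
K(q) = 7/2 - q
(K(z) + S)² = ((7/2 - 1*1) + 0)² = ((7/2 - 1) + 0)² = (5/2 + 0)² = (5/2)² = 25/4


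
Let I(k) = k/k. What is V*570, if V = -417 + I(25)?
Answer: -237120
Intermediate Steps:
I(k) = 1
V = -416 (V = -417 + 1 = -416)
V*570 = -416*570 = -237120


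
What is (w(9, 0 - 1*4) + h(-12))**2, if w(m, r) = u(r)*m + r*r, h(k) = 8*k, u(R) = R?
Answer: 13456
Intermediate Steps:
w(m, r) = r**2 + m*r (w(m, r) = r*m + r*r = m*r + r**2 = r**2 + m*r)
(w(9, 0 - 1*4) + h(-12))**2 = ((0 - 1*4)*(9 + (0 - 1*4)) + 8*(-12))**2 = ((0 - 4)*(9 + (0 - 4)) - 96)**2 = (-4*(9 - 4) - 96)**2 = (-4*5 - 96)**2 = (-20 - 96)**2 = (-116)**2 = 13456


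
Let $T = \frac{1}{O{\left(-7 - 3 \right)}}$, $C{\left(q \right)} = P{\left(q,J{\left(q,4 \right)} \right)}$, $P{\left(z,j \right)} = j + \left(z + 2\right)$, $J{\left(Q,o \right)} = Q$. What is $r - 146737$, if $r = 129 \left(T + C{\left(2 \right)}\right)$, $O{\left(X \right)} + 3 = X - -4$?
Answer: $- \frac{437932}{3} \approx -1.4598 \cdot 10^{5}$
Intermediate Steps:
$P{\left(z,j \right)} = 2 + j + z$ ($P{\left(z,j \right)} = j + \left(2 + z\right) = 2 + j + z$)
$C{\left(q \right)} = 2 + 2 q$ ($C{\left(q \right)} = 2 + q + q = 2 + 2 q$)
$O{\left(X \right)} = 1 + X$ ($O{\left(X \right)} = -3 + \left(X - -4\right) = -3 + \left(X + 4\right) = -3 + \left(4 + X\right) = 1 + X$)
$T = - \frac{1}{9}$ ($T = \frac{1}{1 - 10} = \frac{1}{-9} = - \frac{1}{9} \approx -0.11111$)
$r = \frac{2279}{3}$ ($r = 129 \left(- \frac{1}{9} + \left(2 + 2 \cdot 2\right)\right) = 129 \left(- \frac{1}{9} + \left(2 + 4\right)\right) = 129 \left(- \frac{1}{9} + 6\right) = 129 \cdot \frac{53}{9} = \frac{2279}{3} \approx 759.67$)
$r - 146737 = \frac{2279}{3} - 146737 = - \frac{437932}{3}$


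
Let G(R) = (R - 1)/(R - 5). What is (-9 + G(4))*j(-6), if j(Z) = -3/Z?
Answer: -6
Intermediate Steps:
G(R) = (-1 + R)/(-5 + R)
(-9 + G(4))*j(-6) = (-9 + (-1 + 4)/(-5 + 4))*(-3/(-6)) = (-9 + 3/(-1))*(-3*(-1/6)) = (-9 - 1*3)*(1/2) = (-9 - 3)*(1/2) = -12*1/2 = -6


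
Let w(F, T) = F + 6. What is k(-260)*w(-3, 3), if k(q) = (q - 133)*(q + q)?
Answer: 613080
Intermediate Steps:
w(F, T) = 6 + F
k(q) = 2*q*(-133 + q) (k(q) = (-133 + q)*(2*q) = 2*q*(-133 + q))
k(-260)*w(-3, 3) = (2*(-260)*(-133 - 260))*(6 - 3) = (2*(-260)*(-393))*3 = 204360*3 = 613080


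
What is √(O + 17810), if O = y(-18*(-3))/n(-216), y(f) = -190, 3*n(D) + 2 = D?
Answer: 5*√8465267/109 ≈ 133.46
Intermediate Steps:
n(D) = -⅔ + D/3
O = 285/109 (O = -190/(-⅔ + (⅓)*(-216)) = -190/(-⅔ - 72) = -190/(-218/3) = -190*(-3/218) = 285/109 ≈ 2.6147)
√(O + 17810) = √(285/109 + 17810) = √(1941575/109) = 5*√8465267/109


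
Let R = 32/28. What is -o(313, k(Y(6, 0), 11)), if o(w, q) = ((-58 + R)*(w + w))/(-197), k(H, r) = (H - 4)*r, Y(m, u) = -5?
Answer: -249148/1379 ≈ -180.67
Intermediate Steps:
R = 8/7 (R = 32*(1/28) = 8/7 ≈ 1.1429)
k(H, r) = r*(-4 + H) (k(H, r) = (-4 + H)*r = r*(-4 + H))
o(w, q) = 796*w/1379 (o(w, q) = ((-58 + 8/7)*(w + w))/(-197) = -796*w/7*(-1/197) = 796*w/1379)
-o(313, k(Y(6, 0), 11)) = -796*313/1379 = -1*249148/1379 = -249148/1379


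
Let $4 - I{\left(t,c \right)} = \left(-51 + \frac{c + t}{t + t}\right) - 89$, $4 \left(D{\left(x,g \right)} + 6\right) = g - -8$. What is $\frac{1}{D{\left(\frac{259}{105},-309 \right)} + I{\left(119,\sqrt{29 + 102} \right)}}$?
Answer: $\frac{14104356}{877995637} + \frac{952 \sqrt{131}}{877995637} \approx 0.016077$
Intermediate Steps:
$D{\left(x,g \right)} = -4 + \frac{g}{4}$ ($D{\left(x,g \right)} = -6 + \frac{g - -8}{4} = -6 + \frac{g + 8}{4} = -6 + \frac{8 + g}{4} = -6 + \left(2 + \frac{g}{4}\right) = -4 + \frac{g}{4}$)
$I{\left(t,c \right)} = 144 - \frac{c + t}{2 t}$ ($I{\left(t,c \right)} = 4 - \left(\left(-51 + \frac{c + t}{t + t}\right) - 89\right) = 4 - \left(\left(-51 + \frac{c + t}{2 t}\right) - 89\right) = 4 - \left(-140 + \frac{c + t}{2 t}\right) = 4 + \left(140 - \frac{c + t}{2 t}\right) = 144 - \frac{c + t}{2 t}$)
$\frac{1}{D{\left(\frac{259}{105},-309 \right)} + I{\left(119,\sqrt{29 + 102} \right)}} = \frac{1}{\left(-4 + \frac{1}{4} \left(-309\right)\right) + \frac{- \sqrt{29 + 102} + 287 \cdot 119}{2 \cdot 119}} = \frac{1}{\left(-4 - \frac{309}{4}\right) + \frac{1}{2} \cdot \frac{1}{119} \left(- \sqrt{131} + 34153\right)} = \frac{1}{- \frac{325}{4} + \frac{1}{2} \cdot \frac{1}{119} \left(34153 - \sqrt{131}\right)} = \frac{1}{- \frac{325}{4} + \left(\frac{287}{2} - \frac{\sqrt{131}}{238}\right)} = \frac{1}{\frac{249}{4} - \frac{\sqrt{131}}{238}}$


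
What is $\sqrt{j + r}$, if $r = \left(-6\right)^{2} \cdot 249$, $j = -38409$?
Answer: $i \sqrt{29445} \approx 171.6 i$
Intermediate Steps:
$r = 8964$ ($r = 36 \cdot 249 = 8964$)
$\sqrt{j + r} = \sqrt{-38409 + 8964} = \sqrt{-29445} = i \sqrt{29445}$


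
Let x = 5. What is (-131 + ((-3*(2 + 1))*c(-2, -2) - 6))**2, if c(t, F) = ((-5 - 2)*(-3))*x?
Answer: 1170724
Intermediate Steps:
c(t, F) = 105 (c(t, F) = ((-5 - 2)*(-3))*5 = -7*(-3)*5 = 21*5 = 105)
(-131 + ((-3*(2 + 1))*c(-2, -2) - 6))**2 = (-131 + (-3*(2 + 1)*105 - 6))**2 = (-131 + (-3*3*105 - 6))**2 = (-131 + (-9*105 - 6))**2 = (-131 + (-945 - 6))**2 = (-131 - 951)**2 = (-1082)**2 = 1170724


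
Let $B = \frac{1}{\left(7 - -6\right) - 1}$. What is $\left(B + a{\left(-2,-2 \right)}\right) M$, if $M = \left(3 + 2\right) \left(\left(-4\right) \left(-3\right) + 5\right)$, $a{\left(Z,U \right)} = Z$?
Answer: $- \frac{1955}{12} \approx -162.92$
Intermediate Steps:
$B = \frac{1}{12}$ ($B = \frac{1}{\left(7 + 6\right) - 1} = \frac{1}{13 - 1} = \frac{1}{12} \approx 0.083333$)
$M = 85$ ($M = 5 \left(12 + 5\right) = 5 \cdot 17 = 85$)
$\left(B + a{\left(-2,-2 \right)}\right) M = \left(\frac{1}{12} - 2\right) 85 = \left(- \frac{23}{12}\right) 85 = - \frac{1955}{12}$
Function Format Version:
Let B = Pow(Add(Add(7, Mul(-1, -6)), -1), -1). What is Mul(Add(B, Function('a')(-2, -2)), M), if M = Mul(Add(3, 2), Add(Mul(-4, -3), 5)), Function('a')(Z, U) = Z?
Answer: Rational(-1955, 12) ≈ -162.92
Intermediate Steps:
B = Rational(1, 12) (B = Pow(Add(Add(7, 6), -1), -1) = Pow(Add(13, -1), -1) = Pow(12, -1) = Rational(1, 12) ≈ 0.083333)
M = 85 (M = Mul(5, Add(12, 5)) = Mul(5, 17) = 85)
Mul(Add(B, Function('a')(-2, -2)), M) = Mul(Add(Rational(1, 12), -2), 85) = Mul(Rational(-23, 12), 85) = Rational(-1955, 12)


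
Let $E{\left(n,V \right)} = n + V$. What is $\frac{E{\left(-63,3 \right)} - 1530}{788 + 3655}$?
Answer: $- \frac{530}{1481} \approx -0.35787$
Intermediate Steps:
$E{\left(n,V \right)} = V + n$
$\frac{E{\left(-63,3 \right)} - 1530}{788 + 3655} = \frac{\left(3 - 63\right) - 1530}{788 + 3655} = \frac{-60 - 1530}{4443} = \left(-1590\right) \frac{1}{4443} = - \frac{530}{1481}$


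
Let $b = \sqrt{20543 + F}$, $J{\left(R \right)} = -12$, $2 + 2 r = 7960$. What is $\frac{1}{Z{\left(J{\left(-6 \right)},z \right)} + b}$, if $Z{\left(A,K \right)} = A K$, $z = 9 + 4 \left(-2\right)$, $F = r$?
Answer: $\frac{2}{4063} + \frac{\sqrt{24522}}{24378} \approx 0.0069159$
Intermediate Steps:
$r = 3979$ ($r = -1 + \frac{1}{2} \cdot 7960 = -1 + 3980 = 3979$)
$F = 3979$
$z = 1$ ($z = 9 - 8 = 1$)
$b = \sqrt{24522}$ ($b = \sqrt{20543 + 3979} = \sqrt{24522} \approx 156.59$)
$\frac{1}{Z{\left(J{\left(-6 \right)},z \right)} + b} = \frac{1}{\left(-12\right) 1 + \sqrt{24522}} = \frac{1}{-12 + \sqrt{24522}}$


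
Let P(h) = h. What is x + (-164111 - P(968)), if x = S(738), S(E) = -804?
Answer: -165883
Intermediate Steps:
x = -804
x + (-164111 - P(968)) = -804 + (-164111 - 1*968) = -804 + (-164111 - 968) = -804 - 165079 = -165883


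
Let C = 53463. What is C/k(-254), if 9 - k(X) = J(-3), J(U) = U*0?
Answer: 17821/3 ≈ 5940.3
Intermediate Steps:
J(U) = 0
k(X) = 9 (k(X) = 9 - 1*0 = 9 + 0 = 9)
C/k(-254) = 53463/9 = 53463*(⅑) = 17821/3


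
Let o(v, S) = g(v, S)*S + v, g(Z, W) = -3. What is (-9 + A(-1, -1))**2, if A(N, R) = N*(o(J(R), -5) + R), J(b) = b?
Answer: 484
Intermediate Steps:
o(v, S) = v - 3*S (o(v, S) = -3*S + v = v - 3*S)
A(N, R) = N*(15 + 2*R) (A(N, R) = N*((R - 3*(-5)) + R) = N*((R + 15) + R) = N*((15 + R) + R) = N*(15 + 2*R))
(-9 + A(-1, -1))**2 = (-9 - (15 + 2*(-1)))**2 = (-9 - (15 - 2))**2 = (-9 - 1*13)**2 = (-9 - 13)**2 = (-22)**2 = 484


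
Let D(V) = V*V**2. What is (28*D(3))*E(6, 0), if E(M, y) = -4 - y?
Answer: -3024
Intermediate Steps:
D(V) = V**3
(28*D(3))*E(6, 0) = (28*3**3)*(-4 - 1*0) = (28*27)*(-4 + 0) = 756*(-4) = -3024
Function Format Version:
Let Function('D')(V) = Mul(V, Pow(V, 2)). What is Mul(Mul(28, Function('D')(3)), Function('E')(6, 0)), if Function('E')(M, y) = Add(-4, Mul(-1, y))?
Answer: -3024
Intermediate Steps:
Function('D')(V) = Pow(V, 3)
Mul(Mul(28, Function('D')(3)), Function('E')(6, 0)) = Mul(Mul(28, Pow(3, 3)), Add(-4, Mul(-1, 0))) = Mul(Mul(28, 27), Add(-4, 0)) = Mul(756, -4) = -3024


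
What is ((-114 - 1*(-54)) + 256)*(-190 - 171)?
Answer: -70756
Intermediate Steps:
((-114 - 1*(-54)) + 256)*(-190 - 171) = ((-114 + 54) + 256)*(-361) = (-60 + 256)*(-361) = 196*(-361) = -70756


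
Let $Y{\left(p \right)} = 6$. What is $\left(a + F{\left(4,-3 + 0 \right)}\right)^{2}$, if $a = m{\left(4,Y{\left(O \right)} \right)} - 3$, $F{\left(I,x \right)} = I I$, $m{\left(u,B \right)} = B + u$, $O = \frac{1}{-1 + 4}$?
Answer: $529$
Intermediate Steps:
$O = \frac{1}{3} \approx 0.33333$
$F{\left(I,x \right)} = I^{2}$
$a = 7$ ($a = \left(6 + 4\right) - 3 = 10 - 3 = 7$)
$\left(a + F{\left(4,-3 + 0 \right)}\right)^{2} = \left(7 + 4^{2}\right)^{2} = \left(7 + 16\right)^{2} = 23^{2} = 529$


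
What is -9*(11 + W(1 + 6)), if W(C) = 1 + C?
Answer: -171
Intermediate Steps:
-9*(11 + W(1 + 6)) = -9*(11 + (1 + (1 + 6))) = -9*(11 + (1 + 7)) = -9*(11 + 8) = -9*19 = -171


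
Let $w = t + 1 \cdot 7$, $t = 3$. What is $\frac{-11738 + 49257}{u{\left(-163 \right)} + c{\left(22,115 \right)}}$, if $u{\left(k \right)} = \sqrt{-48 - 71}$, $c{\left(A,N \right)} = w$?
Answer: $\frac{375190}{219} - \frac{37519 i \sqrt{119}}{219} \approx 1713.2 - 1868.9 i$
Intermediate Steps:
$w = 10$ ($w = 3 + 1 \cdot 7 = 3 + 7 = 10$)
$c{\left(A,N \right)} = 10$
$u{\left(k \right)} = i \sqrt{119}$ ($u{\left(k \right)} = \sqrt{-119} = i \sqrt{119}$)
$\frac{-11738 + 49257}{u{\left(-163 \right)} + c{\left(22,115 \right)}} = \frac{-11738 + 49257}{i \sqrt{119} + 10} = \frac{37519}{10 + i \sqrt{119}}$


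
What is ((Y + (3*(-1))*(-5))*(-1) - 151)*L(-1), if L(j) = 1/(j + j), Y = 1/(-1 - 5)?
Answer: 995/12 ≈ 82.917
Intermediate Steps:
Y = -⅙ (Y = 1/(-6) = -⅙ ≈ -0.16667)
L(j) = 1/(2*j)
((Y + (3*(-1))*(-5))*(-1) - 151)*L(-1) = ((-⅙ + (3*(-1))*(-5))*(-1) - 151)*((½)/(-1)) = ((-⅙ - 3*(-5))*(-1) - 151)*((½)*(-1)) = ((-⅙ + 15)*(-1) - 151)*(-½) = ((89/6)*(-1) - 151)*(-½) = (-89/6 - 151)*(-½) = -995/6*(-½) = 995/12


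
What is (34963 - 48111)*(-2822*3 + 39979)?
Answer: -414332924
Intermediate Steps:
(34963 - 48111)*(-2822*3 + 39979) = -13148*(-8466 + 39979) = -13148*31513 = -414332924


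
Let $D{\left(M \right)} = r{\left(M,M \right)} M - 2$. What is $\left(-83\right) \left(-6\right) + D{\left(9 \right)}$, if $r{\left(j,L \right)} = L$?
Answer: $577$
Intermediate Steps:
$D{\left(M \right)} = -2 + M^{2}$ ($D{\left(M \right)} = M M - 2 = M^{2} - 2 = -2 + M^{2}$)
$\left(-83\right) \left(-6\right) + D{\left(9 \right)} = \left(-83\right) \left(-6\right) - \left(2 - 9^{2}\right) = 498 + \left(-2 + 81\right) = 498 + 79 = 577$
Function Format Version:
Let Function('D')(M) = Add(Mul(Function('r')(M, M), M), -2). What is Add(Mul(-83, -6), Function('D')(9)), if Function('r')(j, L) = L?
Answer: 577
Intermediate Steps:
Function('D')(M) = Add(-2, Pow(M, 2)) (Function('D')(M) = Add(Mul(M, M), -2) = Add(Pow(M, 2), -2) = Add(-2, Pow(M, 2)))
Add(Mul(-83, -6), Function('D')(9)) = Add(Mul(-83, -6), Add(-2, Pow(9, 2))) = Add(498, Add(-2, 81)) = Add(498, 79) = 577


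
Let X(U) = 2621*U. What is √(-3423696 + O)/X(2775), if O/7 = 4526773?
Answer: √28263715/7273275 ≈ 0.00073094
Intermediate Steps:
O = 31687411 (O = 7*4526773 = 31687411)
√(-3423696 + O)/X(2775) = √(-3423696 + 31687411)/((2621*2775)) = √28263715/7273275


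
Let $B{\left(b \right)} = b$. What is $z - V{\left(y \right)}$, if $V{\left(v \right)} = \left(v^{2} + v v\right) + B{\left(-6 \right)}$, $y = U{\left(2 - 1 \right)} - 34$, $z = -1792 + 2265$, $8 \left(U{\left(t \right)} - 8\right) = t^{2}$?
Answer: $- \frac{27521}{32} \approx -860.03$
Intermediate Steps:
$U{\left(t \right)} = 8 + \frac{t^{2}}{8}$
$z = 473$
$y = - \frac{207}{8}$ ($y = \left(8 + \frac{\left(2 - 1\right)^{2}}{8}\right) - 34 = \left(8 + \frac{1^{2}}{8}\right) - 34 = \left(8 + \frac{1}{8} \cdot 1\right) - 34 = \left(8 + \frac{1}{8}\right) - 34 = \frac{65}{8} - 34 = - \frac{207}{8} \approx -25.875$)
$V{\left(v \right)} = -6 + 2 v^{2}$ ($V{\left(v \right)} = \left(v^{2} + v v\right) - 6 = \left(v^{2} + v^{2}\right) - 6 = 2 v^{2} - 6 = -6 + 2 v^{2}$)
$z - V{\left(y \right)} = 473 - \left(-6 + 2 \left(- \frac{207}{8}\right)^{2}\right) = 473 - \left(-6 + 2 \cdot \frac{42849}{64}\right) = 473 - \left(-6 + \frac{42849}{32}\right) = 473 - \frac{42657}{32} = - \frac{27521}{32}$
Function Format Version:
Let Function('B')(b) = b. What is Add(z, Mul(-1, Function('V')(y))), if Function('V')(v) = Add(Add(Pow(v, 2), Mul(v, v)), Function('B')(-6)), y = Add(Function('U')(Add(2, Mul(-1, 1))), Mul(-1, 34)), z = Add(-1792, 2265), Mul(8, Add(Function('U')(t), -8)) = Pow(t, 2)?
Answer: Rational(-27521, 32) ≈ -860.03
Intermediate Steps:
Function('U')(t) = Add(8, Mul(Rational(1, 8), Pow(t, 2)))
z = 473
y = Rational(-207, 8) (y = Add(Add(8, Mul(Rational(1, 8), Pow(Add(2, Mul(-1, 1)), 2))), Mul(-1, 34)) = Add(Add(8, Mul(Rational(1, 8), Pow(Add(2, -1), 2))), -34) = Add(Add(8, Mul(Rational(1, 8), Pow(1, 2))), -34) = Add(Add(8, Mul(Rational(1, 8), 1)), -34) = Add(Add(8, Rational(1, 8)), -34) = Add(Rational(65, 8), -34) = Rational(-207, 8) ≈ -25.875)
Function('V')(v) = Add(-6, Mul(2, Pow(v, 2))) (Function('V')(v) = Add(Add(Pow(v, 2), Mul(v, v)), -6) = Add(Add(Pow(v, 2), Pow(v, 2)), -6) = Add(Mul(2, Pow(v, 2)), -6) = Add(-6, Mul(2, Pow(v, 2))))
Add(z, Mul(-1, Function('V')(y))) = Add(473, Mul(-1, Add(-6, Mul(2, Pow(Rational(-207, 8), 2))))) = Add(473, Mul(-1, Add(-6, Mul(2, Rational(42849, 64))))) = Add(473, Mul(-1, Add(-6, Rational(42849, 32)))) = Add(473, Mul(-1, Rational(42657, 32))) = Add(473, Rational(-42657, 32)) = Rational(-27521, 32)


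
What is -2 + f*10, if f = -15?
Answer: -152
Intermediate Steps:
-2 + f*10 = -2 - 15*10 = -2 - 150 = -152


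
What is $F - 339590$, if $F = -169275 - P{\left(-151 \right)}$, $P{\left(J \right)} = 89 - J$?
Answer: $-509105$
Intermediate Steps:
$F = -169515$ ($F = -169275 - \left(89 - -151\right) = -169275 - \left(89 + 151\right) = -169275 - 240 = -169515$)
$F - 339590 = -169515 - 339590 = -509105$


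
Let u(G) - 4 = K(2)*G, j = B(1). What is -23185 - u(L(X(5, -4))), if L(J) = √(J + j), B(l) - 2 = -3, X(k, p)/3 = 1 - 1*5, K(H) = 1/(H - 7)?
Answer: -23189 + I*√13/5 ≈ -23189.0 + 0.72111*I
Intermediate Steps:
K(H) = 1/(-7 + H)
X(k, p) = -12 (X(k, p) = 3*(1 - 1*5) = 3*(1 - 5) = 3*(-4) = -12)
B(l) = -1 (B(l) = 2 - 3 = -1)
j = -1
L(J) = √(-1 + J) (L(J) = √(J - 1) = √(-1 + J))
u(G) = 4 - G/5 (u(G) = 4 + G/(-7 + 2) = 4 + G/(-5) = 4 - G/5)
-23185 - u(L(X(5, -4))) = -23185 - (4 - √(-1 - 12)/5) = -23185 - (4 - I*√13/5) = -23185 + (-4 + I*√13/5) = -23189 + I*√13/5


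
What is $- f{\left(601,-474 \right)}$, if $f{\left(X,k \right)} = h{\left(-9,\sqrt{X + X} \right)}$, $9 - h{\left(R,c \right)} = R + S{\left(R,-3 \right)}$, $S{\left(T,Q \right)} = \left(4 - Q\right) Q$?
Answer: $-39$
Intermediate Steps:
$S{\left(T,Q \right)} = Q \left(4 - Q\right)$
$h{\left(R,c \right)} = 30 - R$ ($h{\left(R,c \right)} = 9 - \left(R - 3 \left(4 - -3\right)\right) = 9 - \left(R - 3 \left(4 + 3\right)\right) = 9 - \left(R - 21\right) = 9 - \left(-21 + R\right) = 30 - R$)
$f{\left(X,k \right)} = 39$ ($f{\left(X,k \right)} = 30 - -9 = 30 + 9 = 39$)
$- f{\left(601,-474 \right)} = \left(-1\right) 39 = -39$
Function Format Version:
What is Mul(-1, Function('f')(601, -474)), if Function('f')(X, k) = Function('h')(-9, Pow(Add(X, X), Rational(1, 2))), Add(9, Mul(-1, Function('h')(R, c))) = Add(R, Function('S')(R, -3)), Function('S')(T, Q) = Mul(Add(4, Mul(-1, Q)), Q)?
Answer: -39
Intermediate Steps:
Function('S')(T, Q) = Mul(Q, Add(4, Mul(-1, Q)))
Function('h')(R, c) = Add(30, Mul(-1, R)) (Function('h')(R, c) = Add(9, Mul(-1, Add(R, Mul(-3, Add(4, Mul(-1, -3)))))) = Add(9, Mul(-1, Add(R, Mul(-3, Add(4, 3))))) = Add(9, Mul(-1, Add(R, Mul(-3, 7)))) = Add(9, Mul(-1, Add(R, -21))) = Add(9, Mul(-1, Add(-21, R))) = Add(9, Add(21, Mul(-1, R))) = Add(30, Mul(-1, R)))
Function('f')(X, k) = 39 (Function('f')(X, k) = Add(30, Mul(-1, -9)) = Add(30, 9) = 39)
Mul(-1, Function('f')(601, -474)) = Mul(-1, 39) = -39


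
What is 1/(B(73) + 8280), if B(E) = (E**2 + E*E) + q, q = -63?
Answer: 1/18875 ≈ 5.2980e-5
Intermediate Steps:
B(E) = -63 + 2*E**2 (B(E) = (E**2 + E*E) - 63 = (E**2 + E**2) - 63 = 2*E**2 - 63 = -63 + 2*E**2)
1/(B(73) + 8280) = 1/((-63 + 2*73**2) + 8280) = 1/((-63 + 2*5329) + 8280) = 1/((-63 + 10658) + 8280) = 1/(10595 + 8280) = 1/18875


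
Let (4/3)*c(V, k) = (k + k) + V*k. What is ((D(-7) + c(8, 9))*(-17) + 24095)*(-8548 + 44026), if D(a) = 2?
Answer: 812925153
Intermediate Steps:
c(V, k) = 3*k/2 + 3*V*k/4 (c(V, k) = 3*((k + k) + V*k)/4 = 3*(2*k + V*k)/4 = 3*k/2 + 3*V*k/4)
((D(-7) + c(8, 9))*(-17) + 24095)*(-8548 + 44026) = ((2 + (¾)*9*(2 + 8))*(-17) + 24095)*(-8548 + 44026) = ((2 + (¾)*9*10)*(-17) + 24095)*35478 = ((2 + 135/2)*(-17) + 24095)*35478 = ((139/2)*(-17) + 24095)*35478 = (-2363/2 + 24095)*35478 = (45827/2)*35478 = 812925153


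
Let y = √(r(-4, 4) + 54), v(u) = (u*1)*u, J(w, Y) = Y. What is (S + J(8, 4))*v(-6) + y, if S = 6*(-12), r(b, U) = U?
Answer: -2448 + √58 ≈ -2440.4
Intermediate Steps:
v(u) = u² (v(u) = u*u = u²)
S = -72
y = √58 (y = √(4 + 54) = √58 ≈ 7.6158)
(S + J(8, 4))*v(-6) + y = (-72 + 4)*(-6)² + √58 = -68*36 + √58 = -2448 + √58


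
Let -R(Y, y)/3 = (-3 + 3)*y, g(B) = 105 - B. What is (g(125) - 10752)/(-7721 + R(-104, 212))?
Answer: 10772/7721 ≈ 1.3952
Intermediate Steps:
R(Y, y) = 0 (R(Y, y) = -3*(-3 + 3)*y = -0*y = -3*0 = 0)
(g(125) - 10752)/(-7721 + R(-104, 212)) = ((105 - 1*125) - 10752)/(-7721 + 0) = ((105 - 125) - 10752)/(-7721) = (-20 - 10752)*(-1/7721) = -10772*(-1/7721) = 10772/7721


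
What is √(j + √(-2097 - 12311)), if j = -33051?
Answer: √(-33051 + 2*I*√3602) ≈ 0.3301 + 181.8*I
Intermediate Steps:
√(j + √(-2097 - 12311)) = √(-33051 + √(-2097 - 12311)) = √(-33051 + √(-14408)) = √(-33051 + 2*I*√3602)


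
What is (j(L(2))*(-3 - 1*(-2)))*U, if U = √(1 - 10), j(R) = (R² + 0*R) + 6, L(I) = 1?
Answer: -21*I ≈ -21.0*I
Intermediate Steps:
j(R) = 6 + R² (j(R) = (R² + 0) + 6 = R² + 6 = 6 + R²)
U = 3*I (U = √(-9) = 3*I ≈ 3.0*I)
(j(L(2))*(-3 - 1*(-2)))*U = ((6 + 1²)*(-3 - 1*(-2)))*(3*I) = ((6 + 1)*(-3 + 2))*(3*I) = (7*(-1))*(3*I) = -21*I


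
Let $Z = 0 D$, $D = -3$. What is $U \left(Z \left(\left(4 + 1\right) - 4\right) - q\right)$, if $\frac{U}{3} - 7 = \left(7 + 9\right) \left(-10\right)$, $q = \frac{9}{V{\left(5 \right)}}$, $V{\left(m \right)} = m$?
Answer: $\frac{4131}{5} \approx 826.2$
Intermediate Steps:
$Z = 0$ ($Z = 0 \left(-3\right) = 0$)
$q = \frac{9}{5} \approx 1.8$
$U = -459$ ($U = 21 + 3 \left(7 + 9\right) \left(-10\right) = 21 + 3 \cdot 16 \left(-10\right) = 21 + 3 \left(-160\right) = 21 - 480 = -459$)
$U \left(Z \left(\left(4 + 1\right) - 4\right) - q\right) = - 459 \left(0 \left(\left(4 + 1\right) - 4\right) - \frac{9}{5}\right) = - 459 \left(0 \left(5 - 4\right) - \frac{9}{5}\right) = - 459 \left(0 \cdot 1 - \frac{9}{5}\right) = - 459 \left(0 - \frac{9}{5}\right) = \left(-459\right) \left(- \frac{9}{5}\right) = \frac{4131}{5}$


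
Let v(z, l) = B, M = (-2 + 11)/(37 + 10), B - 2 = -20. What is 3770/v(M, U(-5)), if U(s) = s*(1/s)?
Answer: -1885/9 ≈ -209.44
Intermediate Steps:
B = -18 (B = 2 - 20 = -18)
U(s) = 1 (U(s) = s/s = 1)
M = 9/47 ≈ 0.19149
v(z, l) = -18
3770/v(M, U(-5)) = 3770/(-18) = 3770*(-1/18) = -1885/9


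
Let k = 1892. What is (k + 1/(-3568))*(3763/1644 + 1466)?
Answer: 16295183332885/5865792 ≈ 2.7780e+6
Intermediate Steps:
(k + 1/(-3568))*(3763/1644 + 1466) = (1892 + 1/(-3568))*(3763/1644 + 1466) = (1892 - 1/3568)*(3763*(1/1644) + 1466) = 6750655*(3763/1644 + 1466)/3568 = (6750655/3568)*(2413867/1644) = 16295183332885/5865792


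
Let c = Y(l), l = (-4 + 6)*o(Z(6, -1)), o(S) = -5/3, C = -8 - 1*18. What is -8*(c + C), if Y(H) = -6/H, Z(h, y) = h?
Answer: 968/5 ≈ 193.60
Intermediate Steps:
C = -26 (C = -8 - 18 = -26)
o(S) = -5/3 (o(S) = -5*⅓ = -5/3)
l = -10/3 (l = (-4 + 6)*(-5/3) = 2*(-5/3) = -10/3 ≈ -3.3333)
c = 9/5 (c = -6/(-10/3) = -6*(-3/10) = 9/5 ≈ 1.8000)
-8*(c + C) = -8*(9/5 - 26) = -8*(-121/5) = 968/5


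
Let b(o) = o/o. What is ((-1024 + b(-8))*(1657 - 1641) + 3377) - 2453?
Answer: -15444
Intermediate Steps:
b(o) = 1
((-1024 + b(-8))*(1657 - 1641) + 3377) - 2453 = ((-1024 + 1)*(1657 - 1641) + 3377) - 2453 = (-1023*16 + 3377) - 2453 = (-16368 + 3377) - 2453 = -12991 - 2453 = -15444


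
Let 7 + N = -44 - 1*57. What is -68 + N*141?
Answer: -15296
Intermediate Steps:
N = -108 (N = -7 + (-44 - 1*57) = -7 + (-44 - 57) = -7 - 101 = -108)
-68 + N*141 = -68 - 108*141 = -68 - 15228 = -15296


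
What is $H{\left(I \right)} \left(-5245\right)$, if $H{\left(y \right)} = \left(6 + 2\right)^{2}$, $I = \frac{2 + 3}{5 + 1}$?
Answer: $-335680$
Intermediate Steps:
$I = \frac{5}{6} \approx 0.83333$
$H{\left(y \right)} = 64$ ($H{\left(y \right)} = 8^{2} = 64$)
$H{\left(I \right)} \left(-5245\right) = 64 \left(-5245\right) = -335680$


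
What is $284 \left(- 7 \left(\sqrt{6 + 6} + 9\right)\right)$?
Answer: $-17892 - 3976 \sqrt{3} \approx -24779.0$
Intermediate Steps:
$284 \left(- 7 \left(\sqrt{6 + 6} + 9\right)\right) = 284 \left(- 7 \left(\sqrt{12} + 9\right)\right) = 284 \left(- 7 \left(2 \sqrt{3} + 9\right)\right) = 284 \left(- 7 \left(9 + 2 \sqrt{3}\right)\right) = 284 \left(-63 - 14 \sqrt{3}\right) = -17892 - 3976 \sqrt{3}$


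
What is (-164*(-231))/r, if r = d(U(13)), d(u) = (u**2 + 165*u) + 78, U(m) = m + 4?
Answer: 9471/793 ≈ 11.943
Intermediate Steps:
U(m) = 4 + m
d(u) = 78 + u**2 + 165*u
r = 3172 (r = 78 + (4 + 13)**2 + 165*(4 + 13) = 78 + 17**2 + 165*17 = 78 + 289 + 2805 = 3172)
(-164*(-231))/r = -164*(-231)/3172 = 37884*(1/3172) = 9471/793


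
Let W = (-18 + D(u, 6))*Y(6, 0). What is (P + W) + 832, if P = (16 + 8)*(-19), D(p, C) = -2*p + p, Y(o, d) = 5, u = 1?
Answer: 281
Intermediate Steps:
D(p, C) = -p
P = -456 (P = 24*(-19) = -456)
W = -95 (W = (-18 - 1*1)*5 = (-18 - 1)*5 = -19*5 = -95)
(P + W) + 832 = (-456 - 95) + 832 = -551 + 832 = 281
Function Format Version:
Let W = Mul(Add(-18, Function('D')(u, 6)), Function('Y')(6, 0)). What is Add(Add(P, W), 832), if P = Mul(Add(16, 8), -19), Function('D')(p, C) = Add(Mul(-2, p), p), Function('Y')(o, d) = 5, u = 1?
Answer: 281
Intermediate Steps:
Function('D')(p, C) = Mul(-1, p)
P = -456 (P = Mul(24, -19) = -456)
W = -95 (W = Mul(Add(-18, Mul(-1, 1)), 5) = Mul(Add(-18, -1), 5) = Mul(-19, 5) = -95)
Add(Add(P, W), 832) = Add(Add(-456, -95), 832) = Add(-551, 832) = 281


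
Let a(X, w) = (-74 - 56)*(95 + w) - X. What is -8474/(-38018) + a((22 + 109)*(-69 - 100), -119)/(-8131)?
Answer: -445697284/154562179 ≈ -2.8836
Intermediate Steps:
a(X, w) = -12350 - X - 130*w (a(X, w) = -130*(95 + w) - X = (-12350 - 130*w) - X = -12350 - X - 130*w)
-8474/(-38018) + a((22 + 109)*(-69 - 100), -119)/(-8131) = -8474/(-38018) + (-12350 - (22 + 109)*(-69 - 100) - 130*(-119))/(-8131) = -8474*(-1/38018) + (-12350 - 131*(-169) + 15470)*(-1/8131) = 4237/19009 + (-12350 - 1*(-22139) + 15470)*(-1/8131) = 4237/19009 + (-12350 + 22139 + 15470)*(-1/8131) = 4237/19009 + 25259*(-1/8131) = 4237/19009 - 25259/8131 = -445697284/154562179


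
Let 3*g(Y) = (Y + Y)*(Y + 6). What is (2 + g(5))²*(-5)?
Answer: -67280/9 ≈ -7475.6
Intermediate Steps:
g(Y) = 2*Y*(6 + Y)/3 (g(Y) = ((Y + Y)*(Y + 6))/3 = ((2*Y)*(6 + Y))/3 = (2*Y*(6 + Y))/3 = 2*Y*(6 + Y)/3)
(2 + g(5))²*(-5) = (2 + (⅔)*5*(6 + 5))²*(-5) = (2 + (⅔)*5*11)²*(-5) = (2 + 110/3)²*(-5) = (116/3)²*(-5) = (13456/9)*(-5) = -67280/9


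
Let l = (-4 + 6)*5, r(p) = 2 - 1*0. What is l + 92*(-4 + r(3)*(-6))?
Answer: -1462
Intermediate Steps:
r(p) = 2 (r(p) = 2 + 0 = 2)
l = 10 (l = 2*5 = 10)
l + 92*(-4 + r(3)*(-6)) = 10 + 92*(-4 + 2*(-6)) = 10 + 92*(-4 - 12) = 10 + 92*(-16) = 10 - 1472 = -1462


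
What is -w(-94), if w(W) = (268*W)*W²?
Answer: 222596512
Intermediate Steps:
w(W) = 268*W³
-w(-94) = -268*(-94)³ = -268*(-830584) = -1*(-222596512) = 222596512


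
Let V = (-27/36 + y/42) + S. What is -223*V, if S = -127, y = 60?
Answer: 788751/28 ≈ 28170.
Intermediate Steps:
V = -3537/28 (V = (-27/36 + 60/42) - 127 = (-27*1/36 + 60*(1/42)) - 127 = (-¾ + 10/7) - 127 = 19/28 - 127 = -3537/28 ≈ -126.32)
-223*V = -223*(-3537/28) = 788751/28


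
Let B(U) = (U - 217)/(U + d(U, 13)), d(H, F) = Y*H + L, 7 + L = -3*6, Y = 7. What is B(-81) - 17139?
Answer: -11534249/673 ≈ -17139.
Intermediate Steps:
L = -25 (L = -7 - 3*6 = -7 - 18 = -25)
d(H, F) = -25 + 7*H (d(H, F) = 7*H - 25 = -25 + 7*H)
B(U) = (-217 + U)/(-25 + 8*U) (B(U) = (U - 217)/(U + (-25 + 7*U)) = (-217 + U)/(-25 + 8*U))
B(-81) - 17139 = (-217 - 81)/(-25 + 8*(-81)) - 17139 = -298/(-25 - 648) - 17139 = -298/(-673) - 17139 = -1/673*(-298) - 17139 = 298/673 - 17139 = -11534249/673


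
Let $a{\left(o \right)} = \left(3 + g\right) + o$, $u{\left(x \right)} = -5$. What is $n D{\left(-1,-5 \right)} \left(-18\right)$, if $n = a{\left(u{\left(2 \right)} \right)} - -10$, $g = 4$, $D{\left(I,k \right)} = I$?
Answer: $216$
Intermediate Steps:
$a{\left(o \right)} = 7 + o$ ($a{\left(o \right)} = \left(3 + 4\right) + o = 7 + o$)
$n = 12$ ($n = \left(7 - 5\right) - -10 = 2 + 10 = 12$)
$n D{\left(-1,-5 \right)} \left(-18\right) = 12 \left(-1\right) \left(-18\right) = \left(-12\right) \left(-18\right) = 216$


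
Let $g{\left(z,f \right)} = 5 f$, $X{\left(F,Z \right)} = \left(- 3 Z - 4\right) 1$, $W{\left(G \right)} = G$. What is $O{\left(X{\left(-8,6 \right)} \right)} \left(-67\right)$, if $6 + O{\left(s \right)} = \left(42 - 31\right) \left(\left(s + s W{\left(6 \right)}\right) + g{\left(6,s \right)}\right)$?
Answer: $194970$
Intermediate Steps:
$X{\left(F,Z \right)} = -4 - 3 Z$ ($X{\left(F,Z \right)} = \left(-4 - 3 Z\right) 1 = -4 - 3 Z$)
$O{\left(s \right)} = -6 + 132 s$ ($O{\left(s \right)} = -6 + \left(42 - 31\right) \left(\left(s + s 6\right) + 5 s\right) = -6 + 11 \left(\left(s + 6 s\right) + 5 s\right) = -6 + 11 \left(7 s + 5 s\right) = -6 + 11 \cdot 12 s = -6 + 132 s$)
$O{\left(X{\left(-8,6 \right)} \right)} \left(-67\right) = \left(-6 + 132 \left(-4 - 18\right)\right) \left(-67\right) = \left(-6 + 132 \left(-22\right)\right) \left(-67\right) = \left(-6 - 2904\right) \left(-67\right) = \left(-2910\right) \left(-67\right) = 194970$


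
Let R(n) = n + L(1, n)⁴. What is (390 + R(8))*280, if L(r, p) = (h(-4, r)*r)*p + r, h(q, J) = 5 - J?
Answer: 332169320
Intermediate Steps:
L(r, p) = r + p*r*(5 - r) (L(r, p) = ((5 - r)*r)*p + r = (r*(5 - r))*p + r = p*r*(5 - r) + r = r + p*r*(5 - r))
R(n) = n + (1 + 4*n)⁴ (R(n) = n + (-1*1*(-1 + n*(-5 + 1)))⁴ = n + (-1*1*(-1 + n*(-4)))⁴ = n + (-1*1*(-1 - 4*n))⁴ = n + (1 + 4*n)⁴)
(390 + R(8))*280 = (390 + (8 + (1 + 4*8)⁴))*280 = (390 + (8 + (1 + 32)⁴))*280 = (390 + (8 + 33⁴))*280 = (390 + (8 + 1185921))*280 = (390 + 1185929)*280 = 1186319*280 = 332169320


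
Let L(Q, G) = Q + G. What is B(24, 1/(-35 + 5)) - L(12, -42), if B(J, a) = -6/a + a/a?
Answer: 211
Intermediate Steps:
L(Q, G) = G + Q
B(J, a) = 1 - 6/a (B(J, a) = -6/a + 1 = 1 - 6/a)
B(24, 1/(-35 + 5)) - L(12, -42) = (-6 + 1/(-35 + 5))/(1/(-35 + 5)) - (-42 + 12) = (-6 + 1/(-30))/(1/(-30)) - 1*(-30) = (-6 - 1/30)/(-1/30) + 30 = -30*(-181/30) + 30 = 181 + 30 = 211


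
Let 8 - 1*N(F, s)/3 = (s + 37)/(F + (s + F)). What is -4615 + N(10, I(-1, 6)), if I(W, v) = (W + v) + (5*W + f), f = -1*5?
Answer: -22987/5 ≈ -4597.4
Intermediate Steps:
f = -5
I(W, v) = -5 + v + 6*W (I(W, v) = (W + v) + (5*W - 5) = (W + v) + (-5 + 5*W) = -5 + v + 6*W)
N(F, s) = 24 - 3*(37 + s)/(s + 2*F) (N(F, s) = 24 - 3*(s + 37)/(F + (s + F)) = 24 - 3*(37 + s)/(F + (F + s)) = 24 - 3*(37 + s)/(s + 2*F))
-4615 + N(10, I(-1, 6)) = -4615 + 3*(-37 + 7*(-5 + 6 + 6*(-1)) + 16*10)/((-5 + 6 + 6*(-1)) + 2*10) = -4615 + 3*(-37 + 7*(-5 + 6 - 6) + 160)/((-5 + 6 - 6) + 20) = -4615 + 3*(-37 + 7*(-5) + 160)/(-5 + 20) = -4615 + 3*(-37 - 35 + 160)/15 = -4615 + 3*(1/15)*88 = -4615 + 88/5 = -22987/5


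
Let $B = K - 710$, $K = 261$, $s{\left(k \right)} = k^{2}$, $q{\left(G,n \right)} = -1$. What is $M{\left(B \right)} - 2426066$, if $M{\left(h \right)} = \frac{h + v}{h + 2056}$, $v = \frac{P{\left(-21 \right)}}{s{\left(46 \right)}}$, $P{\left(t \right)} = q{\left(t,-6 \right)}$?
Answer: $- \frac{8249624889277}{3400412} \approx -2.4261 \cdot 10^{6}$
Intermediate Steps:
$P{\left(t \right)} = -1$
$v = - \frac{1}{2116}$ ($v = - \frac{1}{46^{2}} = - \frac{1}{2116} \approx -0.00047259$)
$B = -449$ ($B = 261 - 710 = -449$)
$M{\left(h \right)} = \frac{- \frac{1}{2116} + h}{2056 + h}$ ($M{\left(h \right)} = \frac{h - \frac{1}{2116}}{h + 2056} = \frac{- \frac{1}{2116} + h}{2056 + h}$)
$M{\left(B \right)} - 2426066 = \frac{- \frac{1}{2116} - 449}{2056 - 449} - 2426066 = \frac{1}{1607} \left(- \frac{950085}{2116}\right) - 2426066 = - \frac{950085}{3400412} - 2426066 = - \frac{8249624889277}{3400412}$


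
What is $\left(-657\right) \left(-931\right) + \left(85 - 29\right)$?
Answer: $611723$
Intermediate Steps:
$\left(-657\right) \left(-931\right) + \left(85 - 29\right) = 611667 + 56 = 611723$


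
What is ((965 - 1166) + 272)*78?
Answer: 5538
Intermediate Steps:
((965 - 1166) + 272)*78 = (-201 + 272)*78 = 71*78 = 5538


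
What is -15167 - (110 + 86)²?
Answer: -53583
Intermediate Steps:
-15167 - (110 + 86)² = -15167 - 1*196² = -15167 - 1*38416 = -15167 - 38416 = -53583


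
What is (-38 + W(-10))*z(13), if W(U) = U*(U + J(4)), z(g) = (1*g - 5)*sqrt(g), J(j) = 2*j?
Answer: -144*sqrt(13) ≈ -519.20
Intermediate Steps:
z(g) = sqrt(g)*(-5 + g) (z(g) = (g - 5)*sqrt(g) = (-5 + g)*sqrt(g) = sqrt(g)*(-5 + g))
W(U) = U*(8 + U) (W(U) = U*(U + 2*4) = U*(U + 8) = U*(8 + U))
(-38 + W(-10))*z(13) = (-38 - 10*(8 - 10))*(sqrt(13)*(-5 + 13)) = (-38 - 10*(-2))*(sqrt(13)*8) = (-38 + 20)*(8*sqrt(13)) = -144*sqrt(13)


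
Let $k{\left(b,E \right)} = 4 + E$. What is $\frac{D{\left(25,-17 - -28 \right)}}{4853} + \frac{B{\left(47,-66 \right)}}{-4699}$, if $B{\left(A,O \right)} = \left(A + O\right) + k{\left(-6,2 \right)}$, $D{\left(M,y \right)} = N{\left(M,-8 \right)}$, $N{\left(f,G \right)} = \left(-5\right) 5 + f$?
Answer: $\frac{13}{4699} \approx 0.0027665$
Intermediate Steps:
$N{\left(f,G \right)} = -25 + f$
$D{\left(M,y \right)} = -25 + M$
$B{\left(A,O \right)} = 6 + A + O$ ($B{\left(A,O \right)} = \left(A + O\right) + \left(4 + 2\right) = \left(A + O\right) + 6 = 6 + A + O$)
$\frac{D{\left(25,-17 - -28 \right)}}{4853} + \frac{B{\left(47,-66 \right)}}{-4699} = \frac{-25 + 25}{4853} + \frac{6 + 47 - 66}{-4699} = 0 \cdot \frac{1}{4853} - - \frac{13}{4699} = 0 + \frac{13}{4699} = \frac{13}{4699}$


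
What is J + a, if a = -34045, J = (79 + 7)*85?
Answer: -26735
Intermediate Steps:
J = 7310 (J = 86*85 = 7310)
J + a = 7310 - 34045 = -26735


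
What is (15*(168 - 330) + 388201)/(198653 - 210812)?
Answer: -385771/12159 ≈ -31.727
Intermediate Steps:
(15*(168 - 330) + 388201)/(198653 - 210812) = (15*(-162) + 388201)/(-12159) = (-2430 + 388201)*(-1/12159) = 385771*(-1/12159) = -385771/12159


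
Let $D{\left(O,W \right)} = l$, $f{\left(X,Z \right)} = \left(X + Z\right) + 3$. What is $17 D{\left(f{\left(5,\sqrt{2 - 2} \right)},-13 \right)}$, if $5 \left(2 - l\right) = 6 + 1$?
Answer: $\frac{51}{5} \approx 10.2$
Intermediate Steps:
$f{\left(X,Z \right)} = 3 + X + Z$
$l = \frac{3}{5}$ ($l = 2 - \frac{6 + 1}{5} = 2 - \frac{7}{5} = \frac{3}{5} \approx 0.6$)
$D{\left(O,W \right)} = \frac{3}{5}$
$17 D{\left(f{\left(5,\sqrt{2 - 2} \right)},-13 \right)} = 17 \cdot \frac{3}{5} = \frac{51}{5}$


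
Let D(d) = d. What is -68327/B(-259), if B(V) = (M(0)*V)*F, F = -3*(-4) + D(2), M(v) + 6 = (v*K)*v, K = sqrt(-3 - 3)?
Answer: -9761/3108 ≈ -3.1406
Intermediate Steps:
K = I*sqrt(6) (K = sqrt(-6) = I*sqrt(6) ≈ 2.4495*I)
M(v) = -6 + I*sqrt(6)*v**2 (M(v) = -6 + (v*(I*sqrt(6)))*v = -6 + (I*v*sqrt(6))*v = -6 + I*sqrt(6)*v**2)
F = 14 (F = -3*(-4) + 2 = 12 + 2 = 14)
B(V) = -84*V (B(V) = ((-6 + I*sqrt(6)*0**2)*V)*14 = ((-6 + I*sqrt(6)*0)*V)*14 = ((-6 + 0)*V)*14 = -6*V*14 = -84*V)
-68327/B(-259) = -68327/((-84*(-259))) = -68327/21756 = -68327*1/21756 = -9761/3108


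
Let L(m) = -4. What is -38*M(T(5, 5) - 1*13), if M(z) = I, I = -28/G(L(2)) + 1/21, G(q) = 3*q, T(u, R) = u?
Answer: -1900/21 ≈ -90.476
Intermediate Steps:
I = 50/21 (I = -28/(3*(-4)) + 1/21 = -28/(-12) + 1*(1/21) = -28*(-1/12) + 1/21 = 7/3 + 1/21 = 50/21 ≈ 2.3810)
M(z) = 50/21
-38*M(T(5, 5) - 1*13) = -38*50/21 = -1900/21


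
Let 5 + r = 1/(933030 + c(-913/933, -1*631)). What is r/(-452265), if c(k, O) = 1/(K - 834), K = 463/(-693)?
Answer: 539687761372/48816387543436821 ≈ 1.1055e-5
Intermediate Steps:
K = -463/693 (K = 463*(-1/693) = -463/693 ≈ -0.66811)
c(k, O) = -693/578425 (c(k, O) = 1/(-463/693 - 834) = 1/(-578425/693) = -693/578425)
r = -2698438806860/539687877057 (r = -5 + 1/(933030 - 693/578425) = -5 + 1/(539687877057/578425) = -5 + 578425/539687877057 = -2698438806860/539687877057 ≈ -5.0000)
r/(-452265) = -2698438806860/539687877057/(-452265) = -2698438806860/539687877057*(-1/452265) = 539687761372/48816387543436821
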